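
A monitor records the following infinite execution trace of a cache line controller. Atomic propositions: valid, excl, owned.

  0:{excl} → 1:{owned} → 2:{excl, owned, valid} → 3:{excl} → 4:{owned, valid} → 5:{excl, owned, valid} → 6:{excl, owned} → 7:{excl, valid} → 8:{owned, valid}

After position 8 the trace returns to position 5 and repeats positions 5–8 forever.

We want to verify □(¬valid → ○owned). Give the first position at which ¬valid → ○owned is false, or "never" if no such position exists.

6

Check ¬valid → ○owned at each position in order: 0 ✓, 1 ✓, 2 ✓, 3 ✓, 4 ✓, 5 ✓.
At position 6 the labels are {excl, owned} and the next position 7 has {excl, valid}, so ¬valid → ○owned is false there. This is the first violation.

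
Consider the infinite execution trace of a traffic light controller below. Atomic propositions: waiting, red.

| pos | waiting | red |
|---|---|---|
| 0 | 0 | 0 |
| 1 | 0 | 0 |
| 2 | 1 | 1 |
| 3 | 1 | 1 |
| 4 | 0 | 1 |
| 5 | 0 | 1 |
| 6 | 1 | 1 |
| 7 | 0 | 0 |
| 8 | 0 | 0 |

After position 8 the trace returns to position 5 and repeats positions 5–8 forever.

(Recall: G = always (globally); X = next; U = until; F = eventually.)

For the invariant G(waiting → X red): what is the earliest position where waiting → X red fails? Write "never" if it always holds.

Check waiting → X red at each position in order: 0 ✓, 1 ✓, 2 ✓, 3 ✓, 4 ✓, 5 ✓.
At position 6 the labels are {red, waiting} and the next position 7 has {}, so waiting → X red is false there. This is the first violation.

6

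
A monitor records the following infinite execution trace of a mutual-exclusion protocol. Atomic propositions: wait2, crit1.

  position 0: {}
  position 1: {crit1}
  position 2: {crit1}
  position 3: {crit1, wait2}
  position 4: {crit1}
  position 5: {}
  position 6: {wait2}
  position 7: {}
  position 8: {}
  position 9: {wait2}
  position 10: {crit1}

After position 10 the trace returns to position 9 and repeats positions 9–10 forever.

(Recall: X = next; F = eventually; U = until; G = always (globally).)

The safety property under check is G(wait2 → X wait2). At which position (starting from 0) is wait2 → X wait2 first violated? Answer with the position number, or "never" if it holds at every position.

Check wait2 → X wait2 at each position in order: 0 ✓, 1 ✓, 2 ✓.
At position 3 the labels are {crit1, wait2} and the next position 4 has {crit1}, so wait2 → X wait2 is false there. This is the first violation.

3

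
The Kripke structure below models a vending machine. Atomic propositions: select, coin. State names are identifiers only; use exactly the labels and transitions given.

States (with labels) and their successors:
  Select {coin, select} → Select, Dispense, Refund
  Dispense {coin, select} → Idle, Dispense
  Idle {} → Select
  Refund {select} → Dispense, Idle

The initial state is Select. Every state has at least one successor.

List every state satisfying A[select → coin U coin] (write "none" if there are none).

{Select, Dispense, Idle}

States satisfying select → coin: {Select, Dispense, Idle}.
States satisfying coin: {Select, Dispense}.
States satisfying A[select → coin U coin]: {Select, Dispense, Idle}.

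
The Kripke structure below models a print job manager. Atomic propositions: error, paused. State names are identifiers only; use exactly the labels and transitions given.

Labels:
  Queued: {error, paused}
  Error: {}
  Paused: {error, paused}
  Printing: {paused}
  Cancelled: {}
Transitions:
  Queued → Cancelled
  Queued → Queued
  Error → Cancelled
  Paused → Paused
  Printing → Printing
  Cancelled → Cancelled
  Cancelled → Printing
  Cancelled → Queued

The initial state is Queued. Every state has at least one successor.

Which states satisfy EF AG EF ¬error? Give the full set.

States satisfying AG EF ¬error: {Queued, Error, Printing, Cancelled}.
States satisfying EF AG EF ¬error: {Queued, Error, Printing, Cancelled}.

{Queued, Error, Printing, Cancelled}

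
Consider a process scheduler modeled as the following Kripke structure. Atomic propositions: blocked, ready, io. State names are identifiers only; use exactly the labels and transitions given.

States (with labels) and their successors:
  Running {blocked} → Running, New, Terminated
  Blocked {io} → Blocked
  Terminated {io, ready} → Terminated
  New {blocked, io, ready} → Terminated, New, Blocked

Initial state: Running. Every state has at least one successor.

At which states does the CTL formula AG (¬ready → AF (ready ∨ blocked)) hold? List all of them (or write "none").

{Terminated}

States satisfying ¬ready → AF (ready ∨ blocked): {Running, Terminated, New}.
States satisfying AG (¬ready → AF (ready ∨ blocked)): {Terminated}.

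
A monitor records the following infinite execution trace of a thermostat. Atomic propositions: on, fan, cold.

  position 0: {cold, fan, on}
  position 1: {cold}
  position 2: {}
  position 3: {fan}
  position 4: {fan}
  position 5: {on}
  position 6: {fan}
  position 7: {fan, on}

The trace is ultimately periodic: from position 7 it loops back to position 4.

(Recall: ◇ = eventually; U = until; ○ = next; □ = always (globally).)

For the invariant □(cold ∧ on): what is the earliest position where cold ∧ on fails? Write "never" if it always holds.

Check cold ∧ on at each position in order: 0 ✓.
At position 1 the labels are {cold}, so cold ∧ on is false there. This is the first violation.

1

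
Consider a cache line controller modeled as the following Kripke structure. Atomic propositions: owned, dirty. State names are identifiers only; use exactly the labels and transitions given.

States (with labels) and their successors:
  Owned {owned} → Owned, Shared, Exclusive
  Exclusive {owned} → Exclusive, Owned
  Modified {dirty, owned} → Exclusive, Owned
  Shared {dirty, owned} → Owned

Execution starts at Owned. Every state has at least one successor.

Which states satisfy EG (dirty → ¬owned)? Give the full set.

States satisfying dirty → ¬owned: {Owned, Exclusive}.
States satisfying EG (dirty → ¬owned): {Owned, Exclusive}.

{Owned, Exclusive}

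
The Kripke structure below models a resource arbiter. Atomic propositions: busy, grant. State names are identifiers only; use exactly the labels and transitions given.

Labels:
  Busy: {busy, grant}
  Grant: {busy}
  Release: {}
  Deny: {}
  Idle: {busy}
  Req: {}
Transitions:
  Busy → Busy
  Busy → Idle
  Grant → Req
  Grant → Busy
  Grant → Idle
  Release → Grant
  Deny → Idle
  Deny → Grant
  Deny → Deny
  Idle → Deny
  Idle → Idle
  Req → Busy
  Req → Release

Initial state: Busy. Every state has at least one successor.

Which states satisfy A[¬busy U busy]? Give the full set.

States satisfying ¬busy: {Release, Deny, Req}.
States satisfying busy: {Busy, Grant, Idle}.
States satisfying A[¬busy U busy]: {Busy, Grant, Release, Idle, Req}.

{Busy, Grant, Release, Idle, Req}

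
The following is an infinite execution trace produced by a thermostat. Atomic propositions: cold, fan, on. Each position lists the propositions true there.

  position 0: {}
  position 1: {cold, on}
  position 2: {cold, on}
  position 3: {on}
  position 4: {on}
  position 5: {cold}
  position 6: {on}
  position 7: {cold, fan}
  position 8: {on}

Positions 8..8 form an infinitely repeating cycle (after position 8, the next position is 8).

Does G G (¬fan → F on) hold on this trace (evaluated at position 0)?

Satisfied

G (¬fan → F on) holds at every position 0..8, and those are all positions ever visited, so G G (¬fan → F on) holds.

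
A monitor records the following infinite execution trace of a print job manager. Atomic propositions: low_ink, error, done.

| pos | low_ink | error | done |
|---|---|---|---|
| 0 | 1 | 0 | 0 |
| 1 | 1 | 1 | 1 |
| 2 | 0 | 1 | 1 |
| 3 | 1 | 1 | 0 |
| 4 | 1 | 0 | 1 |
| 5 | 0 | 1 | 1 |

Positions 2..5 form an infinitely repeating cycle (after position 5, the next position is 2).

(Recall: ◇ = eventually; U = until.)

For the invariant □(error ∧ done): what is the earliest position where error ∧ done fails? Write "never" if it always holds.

At position 0 the labels are {low_ink}, so error ∧ done is false there. This is the first violation.

0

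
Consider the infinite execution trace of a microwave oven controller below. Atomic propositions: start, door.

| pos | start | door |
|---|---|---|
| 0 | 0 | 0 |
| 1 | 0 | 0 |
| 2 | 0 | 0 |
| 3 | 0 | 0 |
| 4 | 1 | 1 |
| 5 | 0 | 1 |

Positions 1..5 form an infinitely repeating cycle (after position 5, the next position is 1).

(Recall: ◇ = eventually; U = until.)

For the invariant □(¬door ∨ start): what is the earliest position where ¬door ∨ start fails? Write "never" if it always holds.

Check ¬door ∨ start at each position in order: 0 ✓, 1 ✓, 2 ✓, 3 ✓, 4 ✓.
At position 5 the labels are {door}, so ¬door ∨ start is false there. This is the first violation.

5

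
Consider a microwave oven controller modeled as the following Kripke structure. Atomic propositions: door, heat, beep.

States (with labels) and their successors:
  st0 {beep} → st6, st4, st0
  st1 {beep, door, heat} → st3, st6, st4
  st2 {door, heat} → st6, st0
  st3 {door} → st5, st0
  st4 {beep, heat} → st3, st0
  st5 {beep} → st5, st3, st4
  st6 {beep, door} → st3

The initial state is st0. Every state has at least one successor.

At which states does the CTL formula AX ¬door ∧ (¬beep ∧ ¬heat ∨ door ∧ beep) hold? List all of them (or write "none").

{st3}

States satisfying ¬door: {st0, st4, st5}.
States satisfying AX ¬door: {st3}.
States satisfying ¬beep: {st2, st3}.
States satisfying ¬heat: {st0, st3, st5, st6}.
States satisfying ¬beep ∧ ¬heat: {st3}.
States satisfying door ∧ beep: {st1, st6}.
States satisfying ¬beep ∧ ¬heat ∨ door ∧ beep: {st1, st3, st6}.
States satisfying AX ¬door ∧ (¬beep ∧ ¬heat ∨ door ∧ beep): {st3}.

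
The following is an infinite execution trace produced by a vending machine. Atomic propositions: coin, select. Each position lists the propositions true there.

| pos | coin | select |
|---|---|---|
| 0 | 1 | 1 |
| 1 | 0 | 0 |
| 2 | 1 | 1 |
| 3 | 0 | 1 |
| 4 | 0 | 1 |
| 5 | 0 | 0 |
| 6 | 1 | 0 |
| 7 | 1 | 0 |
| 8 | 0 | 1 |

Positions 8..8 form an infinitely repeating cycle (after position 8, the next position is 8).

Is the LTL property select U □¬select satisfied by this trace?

Walking from position 0: at position 1, □¬select has not yet held and select fails, so select U □¬select is false.

Violated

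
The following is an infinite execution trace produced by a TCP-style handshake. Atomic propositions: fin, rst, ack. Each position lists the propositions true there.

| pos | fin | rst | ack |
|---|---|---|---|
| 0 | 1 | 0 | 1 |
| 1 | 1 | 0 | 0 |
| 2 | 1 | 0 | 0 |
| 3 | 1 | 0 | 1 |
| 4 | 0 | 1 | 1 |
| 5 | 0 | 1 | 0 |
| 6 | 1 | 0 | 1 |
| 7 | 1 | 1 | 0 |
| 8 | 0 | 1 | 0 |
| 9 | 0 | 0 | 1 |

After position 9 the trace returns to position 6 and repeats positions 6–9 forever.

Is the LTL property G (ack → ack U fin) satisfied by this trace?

Violated

ack → ack U fin must hold at every position from 0 onward. It fails at position 4, so G (ack → ack U fin) is false.
Positions where ack holds: 0, 3, 4, 6, 9.
Check ack U fin at each: 0→ok, 3→ok, 4→fails, 6→ok, 9→ok.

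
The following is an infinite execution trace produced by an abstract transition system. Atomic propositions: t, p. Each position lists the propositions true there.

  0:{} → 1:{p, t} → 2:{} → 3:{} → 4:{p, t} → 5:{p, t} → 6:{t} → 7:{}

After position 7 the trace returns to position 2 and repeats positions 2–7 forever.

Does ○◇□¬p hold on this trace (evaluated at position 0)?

The position after 0 is 1; ◇□¬p is false there.

Does not hold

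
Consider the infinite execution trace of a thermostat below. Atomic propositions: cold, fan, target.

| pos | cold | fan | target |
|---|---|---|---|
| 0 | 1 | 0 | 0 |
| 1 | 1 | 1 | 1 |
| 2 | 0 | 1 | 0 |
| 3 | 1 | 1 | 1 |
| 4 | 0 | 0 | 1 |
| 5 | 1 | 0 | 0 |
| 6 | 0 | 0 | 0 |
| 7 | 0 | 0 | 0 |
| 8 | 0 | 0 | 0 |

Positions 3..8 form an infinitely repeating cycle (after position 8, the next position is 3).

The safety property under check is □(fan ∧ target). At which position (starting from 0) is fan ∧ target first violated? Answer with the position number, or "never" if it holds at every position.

At position 0 the labels are {cold}, so fan ∧ target is false there. This is the first violation.

0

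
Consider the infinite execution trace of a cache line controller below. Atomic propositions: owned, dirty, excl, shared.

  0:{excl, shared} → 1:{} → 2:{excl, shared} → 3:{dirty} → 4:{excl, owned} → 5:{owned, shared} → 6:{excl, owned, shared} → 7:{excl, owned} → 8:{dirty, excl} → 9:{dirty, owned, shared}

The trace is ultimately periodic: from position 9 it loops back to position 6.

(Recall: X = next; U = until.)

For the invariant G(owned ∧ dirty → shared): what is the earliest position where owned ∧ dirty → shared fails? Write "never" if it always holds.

owned ∧ dirty → shared holds at every position 0..9, and those are all the positions the trace ever visits, so the invariant G(owned ∧ dirty → shared) is never violated.

never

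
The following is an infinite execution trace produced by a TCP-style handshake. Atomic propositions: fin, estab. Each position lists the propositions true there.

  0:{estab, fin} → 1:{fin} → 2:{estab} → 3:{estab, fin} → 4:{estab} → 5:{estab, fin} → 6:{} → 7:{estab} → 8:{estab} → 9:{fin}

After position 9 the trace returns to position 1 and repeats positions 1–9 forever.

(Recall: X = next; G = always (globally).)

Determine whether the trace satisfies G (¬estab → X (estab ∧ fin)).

¬estab → X (estab ∧ fin) must hold at every position from 0 onward. It fails at position 1, so G (¬estab → X (estab ∧ fin)) is false.
Positions where ¬estab holds: 1, 6, 9.
Check X (estab ∧ fin) at each: 1→fails, 6→fails, 9→fails.

Violated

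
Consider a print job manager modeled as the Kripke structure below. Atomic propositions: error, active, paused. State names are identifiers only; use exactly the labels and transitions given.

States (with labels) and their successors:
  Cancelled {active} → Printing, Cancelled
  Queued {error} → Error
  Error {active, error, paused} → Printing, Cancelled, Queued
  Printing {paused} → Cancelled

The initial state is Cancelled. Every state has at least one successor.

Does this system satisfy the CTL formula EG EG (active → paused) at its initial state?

Violated

States satisfying EG (active → paused): {Queued, Error}.
States satisfying EG EG (active → paused): {Queued, Error}.
No suitable path/successor from Cancelled witnesses the formula.
Cancelled ∉ Sat(EG EG (active → paused)).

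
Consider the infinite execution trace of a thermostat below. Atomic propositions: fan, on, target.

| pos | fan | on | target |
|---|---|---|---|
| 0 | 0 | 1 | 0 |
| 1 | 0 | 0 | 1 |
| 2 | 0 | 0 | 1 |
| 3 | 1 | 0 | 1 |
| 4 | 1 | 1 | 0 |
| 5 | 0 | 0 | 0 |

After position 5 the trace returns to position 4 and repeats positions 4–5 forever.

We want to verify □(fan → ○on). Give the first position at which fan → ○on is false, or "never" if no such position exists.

4

Check fan → ○on at each position in order: 0 ✓, 1 ✓, 2 ✓, 3 ✓.
At position 4 the labels are {fan, on} and the next position 5 has {}, so fan → ○on is false there. This is the first violation.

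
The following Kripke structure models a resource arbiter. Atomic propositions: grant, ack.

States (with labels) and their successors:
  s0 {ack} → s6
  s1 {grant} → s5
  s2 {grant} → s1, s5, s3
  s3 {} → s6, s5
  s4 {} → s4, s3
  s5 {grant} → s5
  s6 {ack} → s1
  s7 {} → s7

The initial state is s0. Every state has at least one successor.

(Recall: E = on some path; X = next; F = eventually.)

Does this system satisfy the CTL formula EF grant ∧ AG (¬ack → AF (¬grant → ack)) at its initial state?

Satisfied

States satisfying grant: {s1, s2, s5}.
States satisfying EF grant: {s0, s1, s2, s3, s4, s5, s6}.
States satisfying ¬ack → AF (¬grant → ack): {s0, s1, s2, s3, s5, s6}.
States satisfying AG (¬ack → AF (¬grant → ack)): {s0, s1, s2, s3, s5, s6}.
States satisfying EF grant ∧ AG (¬ack → AF (¬grant → ack)): {s0, s1, s2, s3, s5, s6}.
s0 ∈ Sat(EF grant ∧ AG (¬ack → AF (¬grant → ack))).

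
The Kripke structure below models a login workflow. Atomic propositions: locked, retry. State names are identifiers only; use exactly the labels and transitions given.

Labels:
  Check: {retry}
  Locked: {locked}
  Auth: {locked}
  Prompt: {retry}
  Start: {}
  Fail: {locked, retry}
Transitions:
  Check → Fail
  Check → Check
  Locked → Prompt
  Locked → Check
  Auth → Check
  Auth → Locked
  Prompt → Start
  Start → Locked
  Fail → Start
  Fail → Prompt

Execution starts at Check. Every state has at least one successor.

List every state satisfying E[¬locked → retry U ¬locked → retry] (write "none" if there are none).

States satisfying ¬locked → retry: {Check, Locked, Auth, Prompt, Fail}.
States satisfying E[¬locked → retry U ¬locked → retry]: {Check, Locked, Auth, Prompt, Fail}.

{Check, Locked, Auth, Prompt, Fail}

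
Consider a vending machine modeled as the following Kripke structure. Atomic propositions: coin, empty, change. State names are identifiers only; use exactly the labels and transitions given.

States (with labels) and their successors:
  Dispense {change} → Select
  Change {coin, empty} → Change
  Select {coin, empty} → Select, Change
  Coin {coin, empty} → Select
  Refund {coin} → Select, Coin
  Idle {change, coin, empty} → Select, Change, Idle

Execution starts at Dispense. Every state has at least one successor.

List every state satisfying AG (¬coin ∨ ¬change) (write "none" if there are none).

States satisfying ¬coin ∨ ¬change: {Dispense, Change, Select, Coin, Refund}.
States satisfying AG (¬coin ∨ ¬change): {Dispense, Change, Select, Coin, Refund}.

{Dispense, Change, Select, Coin, Refund}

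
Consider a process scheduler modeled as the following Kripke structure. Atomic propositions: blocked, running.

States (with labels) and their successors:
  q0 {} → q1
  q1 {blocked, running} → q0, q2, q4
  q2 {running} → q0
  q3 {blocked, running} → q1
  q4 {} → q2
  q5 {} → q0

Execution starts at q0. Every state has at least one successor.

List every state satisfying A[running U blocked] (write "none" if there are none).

States satisfying running: {q1, q2, q3}.
States satisfying blocked: {q1, q3}.
States satisfying A[running U blocked]: {q1, q3}.

{q1, q3}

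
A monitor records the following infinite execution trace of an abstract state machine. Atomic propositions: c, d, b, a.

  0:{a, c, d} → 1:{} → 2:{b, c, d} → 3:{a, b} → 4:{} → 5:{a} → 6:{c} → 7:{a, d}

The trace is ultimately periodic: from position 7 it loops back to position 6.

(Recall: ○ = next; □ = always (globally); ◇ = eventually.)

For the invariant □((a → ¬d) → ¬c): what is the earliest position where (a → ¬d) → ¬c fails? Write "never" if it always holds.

2

Check (a → ¬d) → ¬c at each position in order: 0 ✓, 1 ✓.
At position 2 the labels are {b, c, d}, so (a → ¬d) → ¬c is false there. This is the first violation.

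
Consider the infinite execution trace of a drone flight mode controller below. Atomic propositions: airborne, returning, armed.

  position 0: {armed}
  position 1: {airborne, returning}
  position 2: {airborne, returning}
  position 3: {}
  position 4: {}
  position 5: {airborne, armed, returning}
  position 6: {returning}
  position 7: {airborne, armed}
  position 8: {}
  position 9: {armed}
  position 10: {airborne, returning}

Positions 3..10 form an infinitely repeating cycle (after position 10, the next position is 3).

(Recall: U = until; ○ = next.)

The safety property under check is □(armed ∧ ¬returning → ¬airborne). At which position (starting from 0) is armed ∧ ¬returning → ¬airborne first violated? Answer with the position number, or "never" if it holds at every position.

Check armed ∧ ¬returning → ¬airborne at each position in order: 0 ✓, 1 ✓, 2 ✓, 3 ✓, 4 ✓, 5 ✓, 6 ✓.
At position 7 the labels are {airborne, armed}, so armed ∧ ¬returning → ¬airborne is false there. This is the first violation.

7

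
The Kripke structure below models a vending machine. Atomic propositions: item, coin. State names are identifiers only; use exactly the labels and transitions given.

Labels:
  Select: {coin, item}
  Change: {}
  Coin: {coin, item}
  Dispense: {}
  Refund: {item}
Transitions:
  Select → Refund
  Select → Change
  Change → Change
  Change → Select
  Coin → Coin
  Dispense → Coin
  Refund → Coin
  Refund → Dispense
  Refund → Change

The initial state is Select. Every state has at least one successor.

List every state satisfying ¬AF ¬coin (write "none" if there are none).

States satisfying ¬coin: {Change, Dispense, Refund}.
States satisfying AF ¬coin: {Select, Change, Dispense, Refund}.
States satisfying ¬AF ¬coin: {Coin}.

{Coin}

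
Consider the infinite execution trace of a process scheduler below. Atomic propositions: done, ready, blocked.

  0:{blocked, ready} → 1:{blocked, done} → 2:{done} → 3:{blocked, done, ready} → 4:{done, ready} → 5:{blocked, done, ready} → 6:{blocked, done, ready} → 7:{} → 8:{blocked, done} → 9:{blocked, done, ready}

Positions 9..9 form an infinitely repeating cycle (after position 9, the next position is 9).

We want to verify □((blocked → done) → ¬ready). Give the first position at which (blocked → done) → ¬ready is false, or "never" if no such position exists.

3

Check (blocked → done) → ¬ready at each position in order: 0 ✓, 1 ✓, 2 ✓.
At position 3 the labels are {blocked, done, ready}, so (blocked → done) → ¬ready is false there. This is the first violation.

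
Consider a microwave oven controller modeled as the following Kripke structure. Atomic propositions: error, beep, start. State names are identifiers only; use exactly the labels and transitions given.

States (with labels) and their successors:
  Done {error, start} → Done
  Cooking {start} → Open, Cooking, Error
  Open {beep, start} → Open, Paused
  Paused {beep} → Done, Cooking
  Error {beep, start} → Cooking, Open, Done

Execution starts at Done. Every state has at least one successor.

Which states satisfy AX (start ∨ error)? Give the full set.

States satisfying start ∨ error: {Done, Cooking, Open, Error}.
States satisfying AX (start ∨ error): {Done, Cooking, Paused, Error}.

{Done, Cooking, Paused, Error}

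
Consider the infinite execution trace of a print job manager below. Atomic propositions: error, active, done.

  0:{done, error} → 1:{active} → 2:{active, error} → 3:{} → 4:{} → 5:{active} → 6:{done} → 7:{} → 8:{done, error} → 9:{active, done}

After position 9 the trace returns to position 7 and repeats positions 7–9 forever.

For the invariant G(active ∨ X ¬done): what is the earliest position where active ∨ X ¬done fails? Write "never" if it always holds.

7

Check active ∨ X ¬done at each position in order: 0 ✓, 1 ✓, 2 ✓, 3 ✓, 4 ✓, 5 ✓, 6 ✓.
At position 7 the labels are {} and the next position 8 has {done, error}, so active ∨ X ¬done is false there. This is the first violation.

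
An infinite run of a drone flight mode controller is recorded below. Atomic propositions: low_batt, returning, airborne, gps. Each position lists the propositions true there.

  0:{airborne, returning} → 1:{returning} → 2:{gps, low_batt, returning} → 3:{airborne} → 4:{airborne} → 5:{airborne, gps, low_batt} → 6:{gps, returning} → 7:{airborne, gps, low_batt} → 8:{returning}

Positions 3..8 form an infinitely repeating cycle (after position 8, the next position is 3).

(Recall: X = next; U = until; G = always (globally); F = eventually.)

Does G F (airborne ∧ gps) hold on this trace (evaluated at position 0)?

F (airborne ∧ gps) holds at every position 0..8, and those are all positions ever visited, so G F (airborne ∧ gps) holds.

Holds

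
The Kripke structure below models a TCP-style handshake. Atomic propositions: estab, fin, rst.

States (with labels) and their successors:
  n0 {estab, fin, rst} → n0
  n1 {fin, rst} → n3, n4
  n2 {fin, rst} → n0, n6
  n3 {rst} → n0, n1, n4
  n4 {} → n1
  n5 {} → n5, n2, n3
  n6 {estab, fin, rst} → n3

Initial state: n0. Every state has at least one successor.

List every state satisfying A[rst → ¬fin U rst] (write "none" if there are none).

States satisfying rst → ¬fin: {n3, n4, n5}.
States satisfying rst: {n0, n1, n2, n3, n6}.
States satisfying A[rst → ¬fin U rst]: {n0, n1, n2, n3, n4, n6}.

{n0, n1, n2, n3, n4, n6}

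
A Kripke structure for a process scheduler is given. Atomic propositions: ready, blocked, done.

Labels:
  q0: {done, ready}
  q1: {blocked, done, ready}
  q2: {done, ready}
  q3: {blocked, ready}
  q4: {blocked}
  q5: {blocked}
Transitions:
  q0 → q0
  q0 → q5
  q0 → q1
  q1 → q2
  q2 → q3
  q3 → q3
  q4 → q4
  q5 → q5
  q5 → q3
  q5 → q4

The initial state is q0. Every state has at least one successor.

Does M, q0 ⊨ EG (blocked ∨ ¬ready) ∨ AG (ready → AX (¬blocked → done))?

States satisfying blocked ∨ ¬ready: {q1, q3, q4, q5}.
States satisfying EG (blocked ∨ ¬ready): {q3, q4, q5}.
States satisfying ready → AX (¬blocked → done): {q0, q1, q2, q3, q4, q5}.
States satisfying AG (ready → AX (¬blocked → done)): {q0, q1, q2, q3, q4, q5}.
States satisfying EG (blocked ∨ ¬ready) ∨ AG (ready → AX (¬blocked → done)): {q0, q1, q2, q3, q4, q5}.
q0 ∈ Sat(EG (blocked ∨ ¬ready) ∨ AG (ready → AX (¬blocked → done))).

Yes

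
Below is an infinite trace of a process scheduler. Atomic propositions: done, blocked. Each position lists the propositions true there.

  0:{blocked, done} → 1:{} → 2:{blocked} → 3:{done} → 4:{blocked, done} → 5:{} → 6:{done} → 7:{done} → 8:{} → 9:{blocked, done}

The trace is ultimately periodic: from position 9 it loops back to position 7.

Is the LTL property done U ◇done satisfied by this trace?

Walking from position 0: ◇done first holds at position 0, and done holds at every earlier position along the way, so done U ◇done holds.

Yes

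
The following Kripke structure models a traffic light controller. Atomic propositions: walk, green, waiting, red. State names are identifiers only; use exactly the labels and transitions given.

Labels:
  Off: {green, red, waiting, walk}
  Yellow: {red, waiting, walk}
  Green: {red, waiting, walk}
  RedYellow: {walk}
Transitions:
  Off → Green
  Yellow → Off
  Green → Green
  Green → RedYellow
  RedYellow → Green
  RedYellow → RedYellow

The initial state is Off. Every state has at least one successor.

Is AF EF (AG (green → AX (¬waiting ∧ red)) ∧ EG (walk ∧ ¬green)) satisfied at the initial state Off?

States satisfying AF EF (AG (green → AX (¬waiting ∧ red)) ∧ EG (walk ∧ ¬green)): {Off, Yellow, Green, RedYellow}.
Off ∈ Sat(AF EF (AG (green → AX (¬waiting ∧ red)) ∧ EG (walk ∧ ¬green))).

Satisfied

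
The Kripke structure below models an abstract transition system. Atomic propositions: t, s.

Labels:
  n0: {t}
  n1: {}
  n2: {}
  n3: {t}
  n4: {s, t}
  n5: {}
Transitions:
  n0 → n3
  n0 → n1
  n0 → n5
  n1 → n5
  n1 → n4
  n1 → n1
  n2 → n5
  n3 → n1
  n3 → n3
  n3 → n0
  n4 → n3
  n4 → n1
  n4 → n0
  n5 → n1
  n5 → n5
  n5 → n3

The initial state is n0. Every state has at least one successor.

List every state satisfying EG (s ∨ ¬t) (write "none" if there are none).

States satisfying s ∨ ¬t: {n1, n2, n4, n5}.
States satisfying EG (s ∨ ¬t): {n1, n2, n4, n5}.

{n1, n2, n4, n5}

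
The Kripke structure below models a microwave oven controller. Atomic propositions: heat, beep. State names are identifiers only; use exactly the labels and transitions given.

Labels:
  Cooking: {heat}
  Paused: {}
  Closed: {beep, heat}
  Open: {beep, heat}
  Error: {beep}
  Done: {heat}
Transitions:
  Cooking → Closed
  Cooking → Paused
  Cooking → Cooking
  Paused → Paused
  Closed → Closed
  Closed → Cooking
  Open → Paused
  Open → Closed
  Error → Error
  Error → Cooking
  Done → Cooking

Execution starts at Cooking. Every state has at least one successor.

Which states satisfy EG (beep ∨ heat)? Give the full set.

States satisfying beep ∨ heat: {Cooking, Closed, Open, Error, Done}.
States satisfying EG (beep ∨ heat): {Cooking, Closed, Open, Error, Done}.

{Cooking, Closed, Open, Error, Done}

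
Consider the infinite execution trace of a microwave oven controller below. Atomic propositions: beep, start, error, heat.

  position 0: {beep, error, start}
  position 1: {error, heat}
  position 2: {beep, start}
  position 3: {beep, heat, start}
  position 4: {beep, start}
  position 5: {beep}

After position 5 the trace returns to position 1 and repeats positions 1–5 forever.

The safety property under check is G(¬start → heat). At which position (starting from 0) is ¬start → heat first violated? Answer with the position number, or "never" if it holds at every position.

5

Check ¬start → heat at each position in order: 0 ✓, 1 ✓, 2 ✓, 3 ✓, 4 ✓.
At position 5 the labels are {beep}, so ¬start → heat is false there. This is the first violation.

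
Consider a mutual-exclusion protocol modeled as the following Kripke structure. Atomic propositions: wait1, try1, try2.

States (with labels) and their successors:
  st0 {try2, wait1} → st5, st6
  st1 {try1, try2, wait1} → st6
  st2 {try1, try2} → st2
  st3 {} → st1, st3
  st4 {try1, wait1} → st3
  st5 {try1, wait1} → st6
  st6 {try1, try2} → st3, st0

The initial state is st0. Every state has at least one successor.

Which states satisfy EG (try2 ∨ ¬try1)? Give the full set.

{st0, st1, st2, st3, st6}

States satisfying try2 ∨ ¬try1: {st0, st1, st2, st3, st6}.
States satisfying EG (try2 ∨ ¬try1): {st0, st1, st2, st3, st6}.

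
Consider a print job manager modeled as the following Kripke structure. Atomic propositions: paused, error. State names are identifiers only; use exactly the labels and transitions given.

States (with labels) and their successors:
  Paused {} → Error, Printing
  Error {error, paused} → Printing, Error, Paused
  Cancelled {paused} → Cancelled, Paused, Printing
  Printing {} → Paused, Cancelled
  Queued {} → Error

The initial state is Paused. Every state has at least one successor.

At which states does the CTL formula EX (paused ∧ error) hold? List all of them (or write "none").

States satisfying paused ∧ error: {Error}.
States satisfying EX (paused ∧ error): {Paused, Error, Queued}.

{Paused, Error, Queued}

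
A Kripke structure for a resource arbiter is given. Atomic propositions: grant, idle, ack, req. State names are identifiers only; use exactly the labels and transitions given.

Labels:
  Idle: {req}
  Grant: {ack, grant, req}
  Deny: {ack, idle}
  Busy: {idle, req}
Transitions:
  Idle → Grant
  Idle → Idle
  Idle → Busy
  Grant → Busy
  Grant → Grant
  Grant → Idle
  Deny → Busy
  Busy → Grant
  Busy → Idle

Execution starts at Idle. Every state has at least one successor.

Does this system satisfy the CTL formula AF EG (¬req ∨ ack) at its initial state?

Violated

States satisfying EG (¬req ∨ ack): {Grant}.
States satisfying AF EG (¬req ∨ ack): {Grant}.
There is a path from Idle along which EG (¬req ∨ ack) never holds.
Idle ∉ Sat(AF EG (¬req ∨ ack)).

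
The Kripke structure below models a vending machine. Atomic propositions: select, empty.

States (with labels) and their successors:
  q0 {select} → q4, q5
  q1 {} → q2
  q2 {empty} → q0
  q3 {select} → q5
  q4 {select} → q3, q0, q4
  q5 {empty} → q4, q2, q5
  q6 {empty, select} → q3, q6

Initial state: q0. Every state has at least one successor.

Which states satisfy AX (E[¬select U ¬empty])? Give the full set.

{q0, q1, q2, q3, q4, q5}

States satisfying E[¬select U ¬empty]: {q0, q1, q2, q3, q4, q5}.
States satisfying AX (E[¬select U ¬empty]): {q0, q1, q2, q3, q4, q5}.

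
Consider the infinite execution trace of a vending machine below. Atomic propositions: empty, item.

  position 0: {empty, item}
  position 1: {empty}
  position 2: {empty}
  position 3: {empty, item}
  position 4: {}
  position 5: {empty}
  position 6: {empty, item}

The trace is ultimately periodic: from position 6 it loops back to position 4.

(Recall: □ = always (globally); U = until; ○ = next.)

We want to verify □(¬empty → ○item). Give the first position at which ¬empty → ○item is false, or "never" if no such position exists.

4

Check ¬empty → ○item at each position in order: 0 ✓, 1 ✓, 2 ✓, 3 ✓.
At position 4 the labels are {} and the next position 5 has {empty}, so ¬empty → ○item is false there. This is the first violation.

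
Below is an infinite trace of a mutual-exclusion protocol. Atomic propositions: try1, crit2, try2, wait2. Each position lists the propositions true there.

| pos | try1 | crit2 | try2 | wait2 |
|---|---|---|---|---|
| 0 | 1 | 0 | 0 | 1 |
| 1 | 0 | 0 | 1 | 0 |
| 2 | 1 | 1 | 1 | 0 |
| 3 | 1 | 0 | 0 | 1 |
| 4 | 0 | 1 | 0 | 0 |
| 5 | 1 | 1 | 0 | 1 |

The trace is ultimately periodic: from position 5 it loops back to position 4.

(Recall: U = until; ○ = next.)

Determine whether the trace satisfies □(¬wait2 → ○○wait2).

¬wait2 → ○○wait2 must hold at every position from 0 onward. It fails at position 2, so □(¬wait2 → ○○wait2) is false.
Positions where ¬wait2 holds: 1, 2, 4.
Check ○○wait2 at each: 1→ok, 2→fails, 4→fails.

Violated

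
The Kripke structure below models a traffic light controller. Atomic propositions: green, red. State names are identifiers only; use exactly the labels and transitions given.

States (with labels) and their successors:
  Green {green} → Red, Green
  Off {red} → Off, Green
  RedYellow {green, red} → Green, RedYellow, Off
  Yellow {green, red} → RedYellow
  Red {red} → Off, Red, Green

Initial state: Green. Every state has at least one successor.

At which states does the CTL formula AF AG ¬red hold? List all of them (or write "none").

none

States satisfying AG ¬red: ∅.
States satisfying AF AG ¬red: ∅.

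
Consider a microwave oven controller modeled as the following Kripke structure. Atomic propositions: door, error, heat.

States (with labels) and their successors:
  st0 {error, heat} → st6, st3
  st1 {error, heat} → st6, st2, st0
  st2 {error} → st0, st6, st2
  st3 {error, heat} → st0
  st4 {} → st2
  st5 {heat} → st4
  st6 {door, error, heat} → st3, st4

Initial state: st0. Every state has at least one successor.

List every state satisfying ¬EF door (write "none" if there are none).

none

States satisfying door: {st6}.
States satisfying EF door: {st0, st1, st2, st3, st4, st5, st6}.
States satisfying ¬EF door: ∅.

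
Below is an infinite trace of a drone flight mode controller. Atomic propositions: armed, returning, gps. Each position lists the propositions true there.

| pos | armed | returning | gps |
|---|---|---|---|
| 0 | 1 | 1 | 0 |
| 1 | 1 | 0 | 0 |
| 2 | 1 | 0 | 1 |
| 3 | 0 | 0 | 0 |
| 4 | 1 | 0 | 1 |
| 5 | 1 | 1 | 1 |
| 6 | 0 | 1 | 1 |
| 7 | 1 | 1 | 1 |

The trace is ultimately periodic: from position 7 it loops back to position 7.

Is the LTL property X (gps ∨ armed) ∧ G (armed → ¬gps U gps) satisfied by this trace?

Holds

The position after 0 is 1; gps ∨ armed is true there.
armed → ¬gps U gps holds at every position 0..7, and those are all positions ever visited, so G (armed → ¬gps U gps) holds.
Positions where armed holds: 0, 1, 2, 4, 5, 7.
Check ¬gps U gps at each: 0→ok, 1→ok, 2→ok, 4→ok, 5→ok, 7→ok.
At position 0: X (gps ∨ armed) is true; G (armed → ¬gps U gps) is true; so X (gps ∨ armed) ∧ G (armed → ¬gps U gps) is true.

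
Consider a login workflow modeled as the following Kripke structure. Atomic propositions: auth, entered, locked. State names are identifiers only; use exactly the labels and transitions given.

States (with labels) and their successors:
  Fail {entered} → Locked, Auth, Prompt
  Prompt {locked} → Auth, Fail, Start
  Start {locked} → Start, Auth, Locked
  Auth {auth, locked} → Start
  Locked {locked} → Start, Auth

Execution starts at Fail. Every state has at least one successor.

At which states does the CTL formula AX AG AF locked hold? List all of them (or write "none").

{Fail, Prompt, Start, Auth, Locked}

States satisfying AG AF locked: {Fail, Prompt, Start, Auth, Locked}.
States satisfying AX AG AF locked: {Fail, Prompt, Start, Auth, Locked}.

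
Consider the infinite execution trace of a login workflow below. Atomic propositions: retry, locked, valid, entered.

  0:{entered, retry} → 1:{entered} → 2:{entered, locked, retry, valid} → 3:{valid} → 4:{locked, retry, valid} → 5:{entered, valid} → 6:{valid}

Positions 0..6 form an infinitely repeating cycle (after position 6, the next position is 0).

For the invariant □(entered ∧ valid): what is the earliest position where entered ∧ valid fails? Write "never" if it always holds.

At position 0 the labels are {entered, retry}, so entered ∧ valid is false there. This is the first violation.

0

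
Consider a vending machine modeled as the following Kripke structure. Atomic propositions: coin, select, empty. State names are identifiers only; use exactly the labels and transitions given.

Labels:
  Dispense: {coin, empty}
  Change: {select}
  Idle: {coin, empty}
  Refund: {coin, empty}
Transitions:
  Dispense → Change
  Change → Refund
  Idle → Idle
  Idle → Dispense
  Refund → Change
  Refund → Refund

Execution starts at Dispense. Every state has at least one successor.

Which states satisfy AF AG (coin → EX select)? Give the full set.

States satisfying AG (coin → EX select): {Dispense, Change, Refund}.
States satisfying AF AG (coin → EX select): {Dispense, Change, Refund}.

{Dispense, Change, Refund}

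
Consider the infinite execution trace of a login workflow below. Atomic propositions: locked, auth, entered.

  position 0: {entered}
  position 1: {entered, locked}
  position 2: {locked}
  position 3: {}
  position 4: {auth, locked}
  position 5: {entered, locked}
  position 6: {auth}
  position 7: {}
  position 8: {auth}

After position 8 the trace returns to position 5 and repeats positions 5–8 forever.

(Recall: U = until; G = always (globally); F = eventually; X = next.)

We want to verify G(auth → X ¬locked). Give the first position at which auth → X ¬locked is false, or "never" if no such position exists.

Check auth → X ¬locked at each position in order: 0 ✓, 1 ✓, 2 ✓, 3 ✓.
At position 4 the labels are {auth, locked} and the next position 5 has {entered, locked}, so auth → X ¬locked is false there. This is the first violation.

4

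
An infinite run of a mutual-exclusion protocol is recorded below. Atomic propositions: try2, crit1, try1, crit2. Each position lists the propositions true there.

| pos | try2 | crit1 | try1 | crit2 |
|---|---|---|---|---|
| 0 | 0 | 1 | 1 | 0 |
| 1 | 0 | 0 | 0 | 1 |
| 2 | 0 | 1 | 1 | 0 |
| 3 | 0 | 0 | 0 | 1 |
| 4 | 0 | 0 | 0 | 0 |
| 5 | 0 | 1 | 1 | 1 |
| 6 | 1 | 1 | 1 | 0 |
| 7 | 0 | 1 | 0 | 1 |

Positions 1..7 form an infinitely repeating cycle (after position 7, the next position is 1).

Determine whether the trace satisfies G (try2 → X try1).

Violated

try2 → X try1 must hold at every position from 0 onward. It fails at position 6, so G (try2 → X try1) is false.
Positions where try2 holds: 6.
Check X try1 at each: 6→fails.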